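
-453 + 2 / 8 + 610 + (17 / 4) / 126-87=35423 / 504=70.28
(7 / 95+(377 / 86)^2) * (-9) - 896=-751533763 / 702620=-1069.62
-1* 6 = -6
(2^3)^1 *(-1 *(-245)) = 1960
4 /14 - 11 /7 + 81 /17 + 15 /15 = 533 /119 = 4.48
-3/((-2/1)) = 3/2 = 1.50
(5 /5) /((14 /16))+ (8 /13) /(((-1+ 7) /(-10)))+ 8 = 2216 /273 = 8.12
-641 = -641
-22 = -22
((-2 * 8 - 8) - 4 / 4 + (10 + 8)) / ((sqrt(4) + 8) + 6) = -7 / 16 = -0.44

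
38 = 38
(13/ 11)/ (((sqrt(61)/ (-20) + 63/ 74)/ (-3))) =-1398600/ 265177-82140 * sqrt(61)/ 265177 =-7.69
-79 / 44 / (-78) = 79 / 3432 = 0.02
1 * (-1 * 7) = -7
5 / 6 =0.83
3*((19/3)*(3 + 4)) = 133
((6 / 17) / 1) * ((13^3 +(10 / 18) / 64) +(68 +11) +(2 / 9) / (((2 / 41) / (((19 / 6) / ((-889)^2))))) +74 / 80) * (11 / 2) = 171025289529457 / 38694116160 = 4419.93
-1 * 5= -5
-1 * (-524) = 524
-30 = -30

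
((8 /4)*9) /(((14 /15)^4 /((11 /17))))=5011875 /326536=15.35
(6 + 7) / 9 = 13 / 9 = 1.44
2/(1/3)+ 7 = 13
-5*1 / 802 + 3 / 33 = 747 / 8822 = 0.08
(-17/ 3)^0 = 1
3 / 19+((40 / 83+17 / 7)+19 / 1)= 243613 / 11039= 22.07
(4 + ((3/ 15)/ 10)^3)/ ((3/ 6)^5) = 2000004/ 15625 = 128.00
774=774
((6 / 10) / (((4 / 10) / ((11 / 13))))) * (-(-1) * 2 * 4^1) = 132 / 13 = 10.15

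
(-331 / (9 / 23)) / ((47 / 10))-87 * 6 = -701.98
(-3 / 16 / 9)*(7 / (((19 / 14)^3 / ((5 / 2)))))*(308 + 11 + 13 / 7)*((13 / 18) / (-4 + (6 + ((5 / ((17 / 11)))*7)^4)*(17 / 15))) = -87862986575 / 775018840958172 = -0.00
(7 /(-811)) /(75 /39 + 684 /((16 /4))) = -91 /1823128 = -0.00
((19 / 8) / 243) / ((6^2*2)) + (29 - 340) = -43530029 / 139968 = -311.00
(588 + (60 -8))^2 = 409600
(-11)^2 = 121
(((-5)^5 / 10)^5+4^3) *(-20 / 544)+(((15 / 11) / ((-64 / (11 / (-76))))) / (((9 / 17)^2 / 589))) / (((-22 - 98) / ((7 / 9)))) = 2780914306579839199 / 25380864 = 109567361717.07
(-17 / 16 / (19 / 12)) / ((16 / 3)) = -153 / 1216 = -0.13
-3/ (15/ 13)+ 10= 37/ 5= 7.40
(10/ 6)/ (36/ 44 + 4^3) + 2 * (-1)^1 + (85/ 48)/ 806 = -1754813/ 889824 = -1.97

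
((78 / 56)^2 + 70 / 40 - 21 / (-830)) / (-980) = -1208827 / 318852800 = -0.00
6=6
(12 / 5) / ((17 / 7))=84 / 85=0.99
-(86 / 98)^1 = -43 / 49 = -0.88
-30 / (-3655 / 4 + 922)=-40 / 11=-3.64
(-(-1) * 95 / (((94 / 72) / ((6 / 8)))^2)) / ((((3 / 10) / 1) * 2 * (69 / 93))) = 3578175 / 50807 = 70.43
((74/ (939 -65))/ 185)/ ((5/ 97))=97/ 10925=0.01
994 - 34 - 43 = 917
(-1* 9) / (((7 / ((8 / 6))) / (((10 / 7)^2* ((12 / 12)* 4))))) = -4800 / 343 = -13.99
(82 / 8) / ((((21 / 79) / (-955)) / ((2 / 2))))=-3093245 / 84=-36824.35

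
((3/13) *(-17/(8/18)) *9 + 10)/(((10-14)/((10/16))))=10.85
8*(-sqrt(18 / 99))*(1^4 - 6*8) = 376*sqrt(22) / 11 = 160.33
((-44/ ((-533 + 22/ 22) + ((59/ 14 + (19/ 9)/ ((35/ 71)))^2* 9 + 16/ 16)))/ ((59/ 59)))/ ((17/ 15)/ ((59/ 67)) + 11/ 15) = -143104500/ 780388841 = -0.18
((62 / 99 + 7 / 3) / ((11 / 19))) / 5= 5567 / 5445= 1.02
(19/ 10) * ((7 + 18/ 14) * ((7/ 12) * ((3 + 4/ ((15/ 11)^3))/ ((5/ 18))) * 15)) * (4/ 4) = 8512399/ 3750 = 2269.97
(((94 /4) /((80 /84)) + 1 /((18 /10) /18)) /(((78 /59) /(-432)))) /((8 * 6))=-245499 /1040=-236.06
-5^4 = -625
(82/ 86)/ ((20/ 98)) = 2009/ 430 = 4.67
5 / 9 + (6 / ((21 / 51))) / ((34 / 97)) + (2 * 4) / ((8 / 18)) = 3788 / 63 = 60.13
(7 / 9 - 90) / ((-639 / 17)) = 13651 / 5751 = 2.37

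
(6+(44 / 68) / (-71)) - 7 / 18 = 121709 / 21726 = 5.60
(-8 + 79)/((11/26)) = 1846/11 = 167.82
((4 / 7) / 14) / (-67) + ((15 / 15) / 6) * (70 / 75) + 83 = 12284896 / 147735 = 83.15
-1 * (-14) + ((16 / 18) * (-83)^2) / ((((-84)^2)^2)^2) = 14.00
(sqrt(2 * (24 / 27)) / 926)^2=4 / 1929321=0.00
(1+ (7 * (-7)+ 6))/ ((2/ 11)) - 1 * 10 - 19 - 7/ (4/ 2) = -527/ 2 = -263.50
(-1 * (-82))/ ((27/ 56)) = 4592/ 27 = 170.07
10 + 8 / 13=138 / 13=10.62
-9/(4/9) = -81/4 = -20.25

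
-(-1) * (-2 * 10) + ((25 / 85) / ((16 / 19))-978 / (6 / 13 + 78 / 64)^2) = -16215745747 / 44299824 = -366.05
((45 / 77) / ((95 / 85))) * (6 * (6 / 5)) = 5508 / 1463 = 3.76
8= 8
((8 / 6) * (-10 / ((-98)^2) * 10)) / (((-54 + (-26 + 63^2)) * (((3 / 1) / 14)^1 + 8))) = -40 / 92040963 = -0.00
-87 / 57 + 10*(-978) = -185849 / 19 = -9781.53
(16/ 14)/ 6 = 4/ 21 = 0.19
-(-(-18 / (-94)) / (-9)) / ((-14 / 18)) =9 / 329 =0.03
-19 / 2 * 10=-95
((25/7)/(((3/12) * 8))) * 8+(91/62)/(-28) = 24709/1736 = 14.23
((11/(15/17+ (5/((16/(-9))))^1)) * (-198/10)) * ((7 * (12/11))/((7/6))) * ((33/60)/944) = 111078/258125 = 0.43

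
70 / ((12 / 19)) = 665 / 6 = 110.83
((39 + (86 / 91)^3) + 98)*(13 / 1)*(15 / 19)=1558129245 / 1101373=1414.72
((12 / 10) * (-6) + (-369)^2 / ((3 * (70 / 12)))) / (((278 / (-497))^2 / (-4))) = -1920106818 / 19321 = -99379.27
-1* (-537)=537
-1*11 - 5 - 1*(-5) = -11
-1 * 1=-1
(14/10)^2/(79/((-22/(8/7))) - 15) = -3773/36775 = -0.10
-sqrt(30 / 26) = -sqrt(195) / 13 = -1.07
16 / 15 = 1.07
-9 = -9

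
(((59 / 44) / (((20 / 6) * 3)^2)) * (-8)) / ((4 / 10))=-59 / 220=-0.27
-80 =-80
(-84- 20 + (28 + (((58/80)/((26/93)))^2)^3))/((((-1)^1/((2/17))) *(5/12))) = -866041812503512242387/13444014571520000000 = -64.42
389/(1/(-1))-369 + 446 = -312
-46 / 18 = -23 / 9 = -2.56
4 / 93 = 0.04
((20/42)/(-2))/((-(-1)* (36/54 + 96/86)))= -43/322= -0.13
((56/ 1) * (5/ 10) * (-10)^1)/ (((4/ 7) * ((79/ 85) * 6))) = -20825/ 237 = -87.87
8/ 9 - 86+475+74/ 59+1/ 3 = 391.48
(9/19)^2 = 81/361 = 0.22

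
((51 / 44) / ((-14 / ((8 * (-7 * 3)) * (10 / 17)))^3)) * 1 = 1296000 / 3179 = 407.68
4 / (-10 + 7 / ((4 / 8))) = 1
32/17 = 1.88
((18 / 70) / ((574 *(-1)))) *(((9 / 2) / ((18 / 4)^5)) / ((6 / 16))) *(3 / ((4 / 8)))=-128 / 7322805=-0.00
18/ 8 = 9/ 4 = 2.25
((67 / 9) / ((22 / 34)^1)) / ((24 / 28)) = 7973 / 594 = 13.42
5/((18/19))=95/18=5.28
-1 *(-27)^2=-729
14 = 14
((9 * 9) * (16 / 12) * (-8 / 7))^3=-644972544 / 343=-1880386.43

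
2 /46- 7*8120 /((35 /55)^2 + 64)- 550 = -256759377 /179239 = -1432.50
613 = 613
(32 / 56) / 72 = 1 / 126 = 0.01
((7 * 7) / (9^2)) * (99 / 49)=11 / 9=1.22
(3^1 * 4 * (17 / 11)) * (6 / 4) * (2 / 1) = 612 / 11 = 55.64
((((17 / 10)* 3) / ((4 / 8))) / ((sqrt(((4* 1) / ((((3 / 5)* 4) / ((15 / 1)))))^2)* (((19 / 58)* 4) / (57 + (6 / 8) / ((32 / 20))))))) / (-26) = -2719881 / 3952000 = -0.69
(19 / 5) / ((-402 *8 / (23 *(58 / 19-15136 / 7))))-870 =-15220351 / 18760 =-811.32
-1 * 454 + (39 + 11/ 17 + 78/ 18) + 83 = -327.02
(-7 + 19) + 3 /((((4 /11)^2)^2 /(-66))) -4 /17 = -24615203 /2176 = -11312.13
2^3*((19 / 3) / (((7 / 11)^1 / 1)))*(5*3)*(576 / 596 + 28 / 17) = 55343200 / 17731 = 3121.27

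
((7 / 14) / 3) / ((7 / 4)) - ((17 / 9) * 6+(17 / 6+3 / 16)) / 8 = -4567 / 2688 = -1.70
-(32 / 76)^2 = -64 / 361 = -0.18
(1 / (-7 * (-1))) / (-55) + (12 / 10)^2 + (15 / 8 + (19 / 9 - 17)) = -1604501 / 138600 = -11.58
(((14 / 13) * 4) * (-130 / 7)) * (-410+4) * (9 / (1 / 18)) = 5261760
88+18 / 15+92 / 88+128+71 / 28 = 340003 / 1540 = 220.78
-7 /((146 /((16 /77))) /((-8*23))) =1.83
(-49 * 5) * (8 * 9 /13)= -17640 /13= -1356.92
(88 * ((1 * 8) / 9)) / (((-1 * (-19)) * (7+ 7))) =352 / 1197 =0.29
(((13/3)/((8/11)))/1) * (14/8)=1001/96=10.43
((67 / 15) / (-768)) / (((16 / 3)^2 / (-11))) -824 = -270007583 / 327680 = -824.00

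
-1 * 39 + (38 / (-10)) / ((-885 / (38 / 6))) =-517364 / 13275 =-38.97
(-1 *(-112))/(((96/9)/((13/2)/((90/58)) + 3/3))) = 3269/60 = 54.48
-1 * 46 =-46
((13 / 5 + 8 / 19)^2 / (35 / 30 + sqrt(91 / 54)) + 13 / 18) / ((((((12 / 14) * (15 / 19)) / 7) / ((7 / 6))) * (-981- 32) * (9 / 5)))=8952619333 / 42093189000- 4036081 * sqrt(546) / 389751750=-0.03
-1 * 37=-37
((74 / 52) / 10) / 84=37 / 21840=0.00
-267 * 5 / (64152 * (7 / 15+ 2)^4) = -278125 / 494778504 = -0.00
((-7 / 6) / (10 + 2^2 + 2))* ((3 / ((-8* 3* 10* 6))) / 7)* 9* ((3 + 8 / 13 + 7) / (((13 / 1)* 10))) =69 / 4326400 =0.00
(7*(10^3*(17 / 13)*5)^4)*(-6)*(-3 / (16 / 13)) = 411079921875000000000 / 2197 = 187109659478834774.69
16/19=0.84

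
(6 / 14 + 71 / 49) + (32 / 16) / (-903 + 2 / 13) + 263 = 152333249 / 575113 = 264.88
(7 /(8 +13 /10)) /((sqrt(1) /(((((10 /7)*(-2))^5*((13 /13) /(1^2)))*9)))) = -96000000 /74431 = -1289.79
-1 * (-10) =10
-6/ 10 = -3/ 5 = -0.60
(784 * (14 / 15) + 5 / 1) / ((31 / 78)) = 1853.72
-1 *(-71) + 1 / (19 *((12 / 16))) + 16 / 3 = 4355 / 57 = 76.40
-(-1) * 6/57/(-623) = -2/11837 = -0.00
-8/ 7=-1.14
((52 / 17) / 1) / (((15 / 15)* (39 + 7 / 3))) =39 / 527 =0.07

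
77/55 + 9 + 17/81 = 4297/405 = 10.61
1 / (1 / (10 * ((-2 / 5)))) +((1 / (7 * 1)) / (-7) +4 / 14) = -183 / 49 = -3.73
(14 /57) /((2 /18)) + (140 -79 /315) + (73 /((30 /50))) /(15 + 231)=142.45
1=1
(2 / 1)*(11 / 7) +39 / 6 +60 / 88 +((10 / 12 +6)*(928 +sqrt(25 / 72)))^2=40263602.76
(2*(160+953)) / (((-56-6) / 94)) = -104622 / 31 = -3374.90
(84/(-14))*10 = -60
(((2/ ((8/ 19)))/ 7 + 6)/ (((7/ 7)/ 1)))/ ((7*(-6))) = -187/ 1176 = -0.16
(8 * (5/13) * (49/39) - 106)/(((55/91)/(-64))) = 23198336/2145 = 10815.08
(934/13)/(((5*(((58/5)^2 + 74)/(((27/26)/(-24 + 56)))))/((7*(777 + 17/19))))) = 543552975/44645744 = 12.17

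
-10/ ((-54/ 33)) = 55/ 9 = 6.11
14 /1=14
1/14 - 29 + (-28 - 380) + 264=-2421/14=-172.93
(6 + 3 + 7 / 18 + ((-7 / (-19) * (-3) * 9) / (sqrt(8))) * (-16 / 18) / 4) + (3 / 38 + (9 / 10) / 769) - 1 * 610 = -789692251 / 1314990 + 21 * sqrt(2) / 38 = -599.75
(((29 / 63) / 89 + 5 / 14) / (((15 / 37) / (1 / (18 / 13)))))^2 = 3819300215809 / 9167451728400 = 0.42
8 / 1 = 8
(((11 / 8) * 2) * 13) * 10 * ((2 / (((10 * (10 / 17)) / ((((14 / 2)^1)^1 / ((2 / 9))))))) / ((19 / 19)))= 153153 / 40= 3828.82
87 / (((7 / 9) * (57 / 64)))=16704 / 133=125.59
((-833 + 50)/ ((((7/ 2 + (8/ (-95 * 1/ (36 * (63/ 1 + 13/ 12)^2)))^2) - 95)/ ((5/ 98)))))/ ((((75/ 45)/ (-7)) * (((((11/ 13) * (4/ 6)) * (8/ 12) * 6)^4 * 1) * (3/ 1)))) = 16348104334575/ 1174421027322640756736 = 0.00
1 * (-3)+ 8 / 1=5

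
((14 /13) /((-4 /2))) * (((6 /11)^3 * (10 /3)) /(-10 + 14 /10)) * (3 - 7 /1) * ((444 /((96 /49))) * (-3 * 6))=411188400 /744029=552.65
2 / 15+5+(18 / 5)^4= 173.09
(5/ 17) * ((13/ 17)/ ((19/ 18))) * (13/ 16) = 7605/ 43928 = 0.17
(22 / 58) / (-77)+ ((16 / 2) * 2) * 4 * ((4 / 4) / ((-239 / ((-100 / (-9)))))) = -1301351 / 436653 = -2.98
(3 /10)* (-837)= -2511 /10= -251.10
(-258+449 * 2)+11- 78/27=5833/9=648.11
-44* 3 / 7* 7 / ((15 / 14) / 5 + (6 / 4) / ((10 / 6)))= -1540 / 13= -118.46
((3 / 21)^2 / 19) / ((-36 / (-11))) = 11 / 33516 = 0.00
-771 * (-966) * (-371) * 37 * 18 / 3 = -61342064532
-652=-652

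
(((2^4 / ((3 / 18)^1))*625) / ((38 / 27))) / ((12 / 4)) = 270000 / 19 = 14210.53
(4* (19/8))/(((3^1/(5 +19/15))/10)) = 1786/9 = 198.44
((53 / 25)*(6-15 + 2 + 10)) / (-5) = -159 / 125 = -1.27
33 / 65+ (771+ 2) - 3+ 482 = 81413 / 65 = 1252.51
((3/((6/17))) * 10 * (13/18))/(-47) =-1105/846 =-1.31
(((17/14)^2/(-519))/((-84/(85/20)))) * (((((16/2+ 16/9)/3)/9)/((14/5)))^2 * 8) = 29723650/1545223697451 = 0.00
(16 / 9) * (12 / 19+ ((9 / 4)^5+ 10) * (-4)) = -1313419 / 2736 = -480.05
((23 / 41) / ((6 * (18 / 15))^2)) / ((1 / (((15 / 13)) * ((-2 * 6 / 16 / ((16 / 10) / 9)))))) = -14375 / 272896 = -0.05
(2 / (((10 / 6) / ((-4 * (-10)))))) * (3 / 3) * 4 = 192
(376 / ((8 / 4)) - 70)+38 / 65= 7708 / 65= 118.58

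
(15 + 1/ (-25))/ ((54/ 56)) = 15.51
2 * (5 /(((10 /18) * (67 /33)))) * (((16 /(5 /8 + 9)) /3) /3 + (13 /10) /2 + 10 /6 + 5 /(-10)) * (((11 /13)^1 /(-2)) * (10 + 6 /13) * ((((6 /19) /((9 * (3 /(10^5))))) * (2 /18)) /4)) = -103743860000 /40660893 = -2551.44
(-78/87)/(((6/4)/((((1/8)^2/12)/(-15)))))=13/250560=0.00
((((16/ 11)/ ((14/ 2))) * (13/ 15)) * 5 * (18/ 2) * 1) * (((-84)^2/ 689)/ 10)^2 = 85349376/ 10042175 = 8.50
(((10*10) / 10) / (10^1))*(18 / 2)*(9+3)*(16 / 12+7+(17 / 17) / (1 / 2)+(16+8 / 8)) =2952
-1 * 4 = -4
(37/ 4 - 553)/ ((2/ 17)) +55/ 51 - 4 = -1886917/ 408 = -4624.80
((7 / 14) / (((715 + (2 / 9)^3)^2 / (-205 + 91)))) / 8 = -30292137 / 2173554120392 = -0.00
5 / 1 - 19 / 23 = 96 / 23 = 4.17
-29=-29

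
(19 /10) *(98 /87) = 931 /435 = 2.14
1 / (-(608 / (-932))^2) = -54289 / 23104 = -2.35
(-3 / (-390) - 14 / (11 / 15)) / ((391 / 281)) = -7668209 / 559130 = -13.71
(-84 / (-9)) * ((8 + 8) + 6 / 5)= 2408 / 15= 160.53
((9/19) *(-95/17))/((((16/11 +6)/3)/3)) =-4455/1394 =-3.20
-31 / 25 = -1.24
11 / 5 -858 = -4279 / 5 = -855.80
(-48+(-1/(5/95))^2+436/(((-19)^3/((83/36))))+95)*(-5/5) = -25177201/61731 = -407.85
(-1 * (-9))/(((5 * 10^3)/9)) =81/5000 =0.02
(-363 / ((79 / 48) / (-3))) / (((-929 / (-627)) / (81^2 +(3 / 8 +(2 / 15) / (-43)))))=46234883982474 / 15779065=2930140.92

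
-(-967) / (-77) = -967 / 77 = -12.56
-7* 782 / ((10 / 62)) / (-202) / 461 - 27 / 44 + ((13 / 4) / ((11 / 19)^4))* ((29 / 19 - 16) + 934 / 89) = -34996616720617 / 303356322445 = -115.36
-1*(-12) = 12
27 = 27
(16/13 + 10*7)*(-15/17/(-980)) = 1389/21658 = 0.06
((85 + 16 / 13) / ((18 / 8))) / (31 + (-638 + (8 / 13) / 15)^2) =1457300 / 15477036379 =0.00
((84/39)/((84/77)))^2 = 5929/1521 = 3.90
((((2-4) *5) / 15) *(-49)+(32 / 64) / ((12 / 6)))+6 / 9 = 403 / 12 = 33.58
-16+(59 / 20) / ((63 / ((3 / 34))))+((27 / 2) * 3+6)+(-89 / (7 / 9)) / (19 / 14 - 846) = 1034766947 / 33772200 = 30.64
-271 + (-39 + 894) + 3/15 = 2921/5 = 584.20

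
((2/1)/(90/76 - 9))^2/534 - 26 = -26.00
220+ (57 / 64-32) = 12089 / 64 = 188.89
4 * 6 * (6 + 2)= 192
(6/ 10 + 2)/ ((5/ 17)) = 221/ 25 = 8.84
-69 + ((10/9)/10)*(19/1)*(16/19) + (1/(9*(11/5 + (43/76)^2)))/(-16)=-44034310/655029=-67.22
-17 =-17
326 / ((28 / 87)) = 1012.93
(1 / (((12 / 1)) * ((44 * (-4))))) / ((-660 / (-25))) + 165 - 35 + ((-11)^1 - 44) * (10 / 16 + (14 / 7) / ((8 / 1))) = 22825435 / 278784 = 81.87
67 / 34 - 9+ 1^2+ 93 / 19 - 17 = -11715 / 646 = -18.13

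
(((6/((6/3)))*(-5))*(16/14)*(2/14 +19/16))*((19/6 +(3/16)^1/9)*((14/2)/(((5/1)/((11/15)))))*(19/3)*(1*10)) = -529397/112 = -4726.76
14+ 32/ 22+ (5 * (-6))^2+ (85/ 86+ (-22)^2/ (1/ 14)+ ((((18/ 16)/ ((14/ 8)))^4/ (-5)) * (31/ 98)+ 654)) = 74313929957257/ 8903676320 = 8346.43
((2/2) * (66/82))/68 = 33/2788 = 0.01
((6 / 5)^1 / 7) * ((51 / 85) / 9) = 2 / 175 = 0.01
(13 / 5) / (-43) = -13 / 215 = -0.06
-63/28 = -9/4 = -2.25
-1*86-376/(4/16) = -1590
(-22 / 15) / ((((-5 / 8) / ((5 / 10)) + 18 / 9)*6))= -44 / 135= -0.33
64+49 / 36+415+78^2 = 236317 / 36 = 6564.36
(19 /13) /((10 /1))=19 /130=0.15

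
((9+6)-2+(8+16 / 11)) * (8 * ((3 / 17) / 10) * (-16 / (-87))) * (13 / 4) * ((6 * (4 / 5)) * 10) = 2466048 / 27115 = 90.95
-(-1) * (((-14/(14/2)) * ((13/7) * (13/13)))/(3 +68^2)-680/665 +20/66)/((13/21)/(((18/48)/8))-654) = 21942552/19519762955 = 0.00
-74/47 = -1.57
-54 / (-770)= 27 / 385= 0.07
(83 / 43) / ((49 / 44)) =3652 / 2107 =1.73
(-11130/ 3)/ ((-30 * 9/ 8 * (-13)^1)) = -2968/ 351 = -8.46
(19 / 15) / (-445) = -19 / 6675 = -0.00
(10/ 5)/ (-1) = -2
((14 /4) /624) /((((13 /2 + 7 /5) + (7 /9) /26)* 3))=35 /148448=0.00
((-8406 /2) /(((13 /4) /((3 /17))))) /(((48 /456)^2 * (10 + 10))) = -4551849 /4420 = -1029.83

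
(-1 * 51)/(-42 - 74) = 51/116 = 0.44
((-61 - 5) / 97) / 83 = -66 / 8051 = -0.01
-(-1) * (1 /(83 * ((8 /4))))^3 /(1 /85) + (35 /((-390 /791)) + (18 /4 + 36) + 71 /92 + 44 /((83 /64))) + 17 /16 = 43286433089 /8206287024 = 5.27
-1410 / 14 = -705 / 7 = -100.71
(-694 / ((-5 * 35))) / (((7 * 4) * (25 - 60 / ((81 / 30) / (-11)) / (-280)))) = 3123 / 532000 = 0.01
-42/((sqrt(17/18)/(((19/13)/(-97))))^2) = -272916/27032057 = -0.01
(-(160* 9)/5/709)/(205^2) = -288/29795725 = -0.00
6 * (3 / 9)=2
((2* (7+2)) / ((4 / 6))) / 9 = 3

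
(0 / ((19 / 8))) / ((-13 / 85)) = 0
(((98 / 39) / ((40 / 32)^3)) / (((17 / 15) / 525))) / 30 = 21952 / 1105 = 19.87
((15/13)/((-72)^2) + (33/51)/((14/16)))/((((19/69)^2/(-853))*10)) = -892288227199/1072256640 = -832.16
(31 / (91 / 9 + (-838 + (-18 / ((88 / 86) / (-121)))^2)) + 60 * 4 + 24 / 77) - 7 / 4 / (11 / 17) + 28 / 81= 88004395341337 / 369839668716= 237.95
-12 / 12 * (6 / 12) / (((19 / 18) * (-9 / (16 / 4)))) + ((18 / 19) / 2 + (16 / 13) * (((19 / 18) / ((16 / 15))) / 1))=2819 / 1482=1.90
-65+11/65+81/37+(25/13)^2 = -1842864/31265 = -58.94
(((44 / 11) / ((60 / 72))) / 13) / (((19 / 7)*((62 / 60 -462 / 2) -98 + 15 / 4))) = -288 / 686413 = -0.00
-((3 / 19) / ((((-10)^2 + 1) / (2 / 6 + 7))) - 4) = 7654 / 1919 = 3.99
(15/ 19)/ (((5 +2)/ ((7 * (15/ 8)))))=225/ 152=1.48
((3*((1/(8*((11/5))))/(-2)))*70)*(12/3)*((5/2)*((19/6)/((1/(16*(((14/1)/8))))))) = -116375/22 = -5289.77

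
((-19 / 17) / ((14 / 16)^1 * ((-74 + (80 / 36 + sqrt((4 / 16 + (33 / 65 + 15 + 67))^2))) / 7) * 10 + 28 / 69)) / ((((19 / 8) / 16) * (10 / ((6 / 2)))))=-8266752 / 51714935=-0.16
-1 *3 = -3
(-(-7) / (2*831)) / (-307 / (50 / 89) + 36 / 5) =-175 / 22406253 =-0.00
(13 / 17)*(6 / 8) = 39 / 68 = 0.57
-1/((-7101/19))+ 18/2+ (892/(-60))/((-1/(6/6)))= 847481/35505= 23.87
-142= -142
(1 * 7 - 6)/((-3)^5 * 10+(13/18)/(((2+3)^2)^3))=-281250/683437487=-0.00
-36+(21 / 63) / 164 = -17711 / 492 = -36.00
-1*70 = -70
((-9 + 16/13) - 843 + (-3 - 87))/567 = -12230/7371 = -1.66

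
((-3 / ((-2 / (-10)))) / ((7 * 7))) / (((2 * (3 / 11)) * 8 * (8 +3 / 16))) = -55 / 6419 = -0.01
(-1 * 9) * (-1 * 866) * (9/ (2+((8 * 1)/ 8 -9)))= -11691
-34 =-34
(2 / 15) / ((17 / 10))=4 / 51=0.08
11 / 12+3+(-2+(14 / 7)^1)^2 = 47 / 12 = 3.92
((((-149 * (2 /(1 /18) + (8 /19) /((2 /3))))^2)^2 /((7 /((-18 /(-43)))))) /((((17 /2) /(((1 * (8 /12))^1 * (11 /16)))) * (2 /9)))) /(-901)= -8587732143691462468608 /600834153857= -14293015948.85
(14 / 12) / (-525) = -1 / 450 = -0.00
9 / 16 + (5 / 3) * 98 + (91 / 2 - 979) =-769.60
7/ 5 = 1.40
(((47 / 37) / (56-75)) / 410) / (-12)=47 / 3458760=0.00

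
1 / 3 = 0.33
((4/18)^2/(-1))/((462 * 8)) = -1/74844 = -0.00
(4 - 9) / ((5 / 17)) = -17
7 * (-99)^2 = 68607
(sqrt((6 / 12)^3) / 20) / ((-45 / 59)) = -59 *sqrt(2) / 3600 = -0.02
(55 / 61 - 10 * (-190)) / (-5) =-23191 / 61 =-380.18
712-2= 710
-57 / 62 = -0.92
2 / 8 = 1 / 4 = 0.25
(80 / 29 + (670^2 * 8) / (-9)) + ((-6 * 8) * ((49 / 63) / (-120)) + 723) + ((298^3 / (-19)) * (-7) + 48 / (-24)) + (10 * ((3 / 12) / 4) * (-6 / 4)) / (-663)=819889173893719 / 87675120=9351446.27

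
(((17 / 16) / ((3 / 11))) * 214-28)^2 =373919569 / 576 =649165.92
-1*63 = -63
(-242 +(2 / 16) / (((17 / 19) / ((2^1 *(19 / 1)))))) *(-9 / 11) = 144855 / 748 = 193.66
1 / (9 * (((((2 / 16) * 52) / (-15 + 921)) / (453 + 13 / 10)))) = 1371986 / 195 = 7035.83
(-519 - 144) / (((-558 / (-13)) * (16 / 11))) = -31603 / 2976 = -10.62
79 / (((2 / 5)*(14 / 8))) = 790 / 7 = 112.86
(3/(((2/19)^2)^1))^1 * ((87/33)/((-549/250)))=-325.04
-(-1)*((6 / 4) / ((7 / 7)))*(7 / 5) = 21 / 10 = 2.10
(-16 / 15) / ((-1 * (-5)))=-16 / 75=-0.21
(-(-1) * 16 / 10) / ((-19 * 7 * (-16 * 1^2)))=1 / 1330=0.00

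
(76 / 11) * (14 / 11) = 1064 / 121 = 8.79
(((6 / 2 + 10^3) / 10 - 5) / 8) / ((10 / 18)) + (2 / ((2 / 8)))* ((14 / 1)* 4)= 187777 / 400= 469.44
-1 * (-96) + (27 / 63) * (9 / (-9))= 669 / 7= 95.57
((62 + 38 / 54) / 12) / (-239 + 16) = -1693 / 72252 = -0.02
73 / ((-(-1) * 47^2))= 73 / 2209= 0.03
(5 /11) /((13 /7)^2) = 245 /1859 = 0.13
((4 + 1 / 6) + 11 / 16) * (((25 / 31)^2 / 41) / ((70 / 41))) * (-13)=-378625 / 645792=-0.59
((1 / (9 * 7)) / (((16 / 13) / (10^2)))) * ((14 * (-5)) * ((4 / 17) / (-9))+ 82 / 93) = 2090075 / 597618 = 3.50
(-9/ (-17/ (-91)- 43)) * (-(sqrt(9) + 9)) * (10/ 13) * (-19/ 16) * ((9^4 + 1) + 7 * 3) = 118197765/ 7792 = 15169.12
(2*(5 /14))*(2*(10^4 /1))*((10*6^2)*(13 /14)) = 234000000 /49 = 4775510.20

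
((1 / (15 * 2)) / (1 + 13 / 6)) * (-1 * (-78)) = 78 / 95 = 0.82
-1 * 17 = -17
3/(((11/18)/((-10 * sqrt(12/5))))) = -216 * sqrt(15)/11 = -76.05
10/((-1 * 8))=-5/4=-1.25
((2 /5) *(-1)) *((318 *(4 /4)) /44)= -159 /55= -2.89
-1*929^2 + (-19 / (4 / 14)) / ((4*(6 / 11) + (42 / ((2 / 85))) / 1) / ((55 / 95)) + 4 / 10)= -3224057165919 / 3735694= -863041.02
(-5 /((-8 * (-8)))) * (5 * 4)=-25 /16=-1.56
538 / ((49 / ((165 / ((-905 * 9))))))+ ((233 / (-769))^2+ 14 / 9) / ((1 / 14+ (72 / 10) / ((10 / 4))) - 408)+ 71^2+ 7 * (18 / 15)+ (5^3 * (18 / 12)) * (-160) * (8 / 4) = -1838608342052458544171 / 33459157204776135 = -54950.83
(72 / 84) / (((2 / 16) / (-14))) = -96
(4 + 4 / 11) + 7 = 125 / 11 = 11.36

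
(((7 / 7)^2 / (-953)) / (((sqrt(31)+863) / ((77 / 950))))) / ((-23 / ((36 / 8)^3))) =16147593 / 41353910962400 - 18711*sqrt(31) / 41353910962400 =0.00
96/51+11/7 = 411/119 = 3.45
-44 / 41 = -1.07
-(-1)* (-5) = -5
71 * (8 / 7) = 81.14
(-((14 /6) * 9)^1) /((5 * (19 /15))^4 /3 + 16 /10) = -25515 /653549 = -0.04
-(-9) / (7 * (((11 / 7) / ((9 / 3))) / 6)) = 14.73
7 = 7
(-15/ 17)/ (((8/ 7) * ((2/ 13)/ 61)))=-83265/ 272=-306.12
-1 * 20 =-20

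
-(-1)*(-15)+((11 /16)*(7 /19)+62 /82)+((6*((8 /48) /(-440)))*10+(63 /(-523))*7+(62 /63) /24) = -200785022903 /13552319088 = -14.82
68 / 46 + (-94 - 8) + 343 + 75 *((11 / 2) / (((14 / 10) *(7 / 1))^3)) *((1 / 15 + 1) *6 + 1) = 1329808821 / 5411854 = 245.72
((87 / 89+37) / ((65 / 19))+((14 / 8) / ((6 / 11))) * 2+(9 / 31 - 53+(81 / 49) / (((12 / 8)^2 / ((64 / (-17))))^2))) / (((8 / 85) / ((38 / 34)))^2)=-129325384788125 / 30005912832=-4310.00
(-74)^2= 5476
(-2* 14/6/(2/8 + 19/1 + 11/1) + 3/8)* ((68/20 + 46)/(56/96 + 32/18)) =474981/102850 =4.62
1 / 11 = 0.09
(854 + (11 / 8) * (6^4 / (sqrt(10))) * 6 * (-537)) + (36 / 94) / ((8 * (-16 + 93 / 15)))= 7867003 / 9212 - 2870802 * sqrt(10) / 5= -1814800.61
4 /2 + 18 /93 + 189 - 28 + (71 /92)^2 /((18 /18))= 42975647 /262384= 163.79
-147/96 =-49/32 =-1.53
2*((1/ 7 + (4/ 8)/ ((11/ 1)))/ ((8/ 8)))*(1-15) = -58/ 11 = -5.27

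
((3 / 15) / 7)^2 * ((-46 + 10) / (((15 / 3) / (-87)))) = 3132 / 6125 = 0.51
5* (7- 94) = -435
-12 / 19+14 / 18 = 25 / 171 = 0.15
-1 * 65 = -65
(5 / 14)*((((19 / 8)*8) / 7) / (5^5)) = 19 / 61250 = 0.00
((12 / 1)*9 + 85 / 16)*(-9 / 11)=-16317 / 176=-92.71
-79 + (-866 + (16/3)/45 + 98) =-114329/135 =-846.88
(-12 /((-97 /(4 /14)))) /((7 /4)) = 96 /4753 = 0.02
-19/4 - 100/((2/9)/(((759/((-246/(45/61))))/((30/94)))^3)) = 5106916838003153/31287515002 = 163225.39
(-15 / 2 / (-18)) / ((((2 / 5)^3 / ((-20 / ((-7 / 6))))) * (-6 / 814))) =-1271875 / 84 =-15141.37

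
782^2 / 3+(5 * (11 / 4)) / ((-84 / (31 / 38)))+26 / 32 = 2602654813 / 12768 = 203842.01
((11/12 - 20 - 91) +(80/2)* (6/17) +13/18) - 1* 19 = -69917/612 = -114.24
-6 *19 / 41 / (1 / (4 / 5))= -456 / 205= -2.22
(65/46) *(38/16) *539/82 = 22.06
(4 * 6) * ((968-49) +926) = 44280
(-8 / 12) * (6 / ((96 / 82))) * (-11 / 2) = 451 / 24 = 18.79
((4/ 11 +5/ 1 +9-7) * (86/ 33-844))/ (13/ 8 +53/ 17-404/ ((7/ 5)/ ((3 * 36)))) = 237899088/ 1196498215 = 0.20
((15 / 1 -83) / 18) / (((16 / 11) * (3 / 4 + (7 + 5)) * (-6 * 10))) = 11 / 3240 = 0.00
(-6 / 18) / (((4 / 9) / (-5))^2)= -675 / 16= -42.19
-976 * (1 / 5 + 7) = -35136 / 5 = -7027.20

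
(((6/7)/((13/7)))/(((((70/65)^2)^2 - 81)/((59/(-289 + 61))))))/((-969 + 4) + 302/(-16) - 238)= -0.00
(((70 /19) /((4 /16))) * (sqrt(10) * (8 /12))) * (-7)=-3920 * sqrt(10) /57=-217.48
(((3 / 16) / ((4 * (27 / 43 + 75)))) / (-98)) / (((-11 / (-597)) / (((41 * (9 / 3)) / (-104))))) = 3157533 / 7777882112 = 0.00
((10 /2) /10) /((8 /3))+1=19 /16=1.19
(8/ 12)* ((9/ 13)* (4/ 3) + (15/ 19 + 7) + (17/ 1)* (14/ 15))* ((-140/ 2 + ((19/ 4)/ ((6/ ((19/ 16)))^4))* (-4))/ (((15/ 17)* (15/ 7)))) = -32228272893104113/ 53102739456000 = -606.90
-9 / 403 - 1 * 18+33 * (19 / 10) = 180051 / 4030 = 44.68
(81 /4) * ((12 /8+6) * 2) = 1215 /4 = 303.75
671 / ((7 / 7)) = 671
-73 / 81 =-0.90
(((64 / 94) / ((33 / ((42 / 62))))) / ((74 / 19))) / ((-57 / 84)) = -3136 / 592999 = -0.01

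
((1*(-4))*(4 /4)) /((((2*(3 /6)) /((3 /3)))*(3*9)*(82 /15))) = -10 /369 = -0.03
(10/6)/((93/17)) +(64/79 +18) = 421309/22041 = 19.11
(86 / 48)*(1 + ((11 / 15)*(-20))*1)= -1763 / 72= -24.49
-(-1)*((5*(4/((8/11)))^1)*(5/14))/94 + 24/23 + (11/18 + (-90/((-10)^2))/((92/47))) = 1769711/1362060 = 1.30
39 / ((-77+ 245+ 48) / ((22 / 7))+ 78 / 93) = 0.56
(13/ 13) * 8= 8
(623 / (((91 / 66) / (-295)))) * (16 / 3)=-9241760 / 13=-710904.62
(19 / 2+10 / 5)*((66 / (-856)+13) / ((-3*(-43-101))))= 127213 / 369792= 0.34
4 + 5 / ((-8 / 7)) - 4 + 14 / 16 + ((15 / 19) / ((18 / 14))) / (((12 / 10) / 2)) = -847 / 342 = -2.48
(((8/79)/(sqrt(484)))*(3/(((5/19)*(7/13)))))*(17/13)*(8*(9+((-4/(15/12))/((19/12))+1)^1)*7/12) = 103088/21725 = 4.75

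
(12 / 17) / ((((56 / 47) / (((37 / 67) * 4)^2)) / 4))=6176928 / 534191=11.56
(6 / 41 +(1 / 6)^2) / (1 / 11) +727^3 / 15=189046380971 / 7380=25616040.78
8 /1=8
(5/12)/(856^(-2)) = 915920/3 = 305306.67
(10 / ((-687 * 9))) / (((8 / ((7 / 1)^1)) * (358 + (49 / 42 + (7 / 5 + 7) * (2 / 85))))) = -0.00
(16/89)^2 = 256/7921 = 0.03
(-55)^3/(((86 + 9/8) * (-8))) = 166375/697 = 238.70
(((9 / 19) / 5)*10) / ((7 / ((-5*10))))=-900 / 133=-6.77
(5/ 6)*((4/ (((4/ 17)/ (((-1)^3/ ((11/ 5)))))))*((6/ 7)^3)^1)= -15300/ 3773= -4.06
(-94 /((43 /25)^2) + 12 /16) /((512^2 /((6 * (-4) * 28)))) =4818513 /60588032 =0.08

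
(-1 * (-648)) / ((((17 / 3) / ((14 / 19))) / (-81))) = -2204496 / 323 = -6825.07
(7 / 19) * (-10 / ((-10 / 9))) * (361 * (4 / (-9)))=-532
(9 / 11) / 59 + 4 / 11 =245 / 649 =0.38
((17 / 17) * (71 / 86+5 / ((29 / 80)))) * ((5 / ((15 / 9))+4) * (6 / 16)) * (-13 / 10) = -9953307 / 199520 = -49.89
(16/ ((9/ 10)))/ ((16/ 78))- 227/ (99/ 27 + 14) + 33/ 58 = 685993/ 9222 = 74.39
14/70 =0.20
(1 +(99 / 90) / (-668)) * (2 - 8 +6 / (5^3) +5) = -793611 / 835000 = -0.95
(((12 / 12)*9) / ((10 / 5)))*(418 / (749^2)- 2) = -5047128 / 561001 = -9.00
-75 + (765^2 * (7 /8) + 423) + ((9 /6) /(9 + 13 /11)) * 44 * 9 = 512478.21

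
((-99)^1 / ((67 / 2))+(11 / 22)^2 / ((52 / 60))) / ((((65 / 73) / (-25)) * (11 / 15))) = 50868225 / 498212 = 102.10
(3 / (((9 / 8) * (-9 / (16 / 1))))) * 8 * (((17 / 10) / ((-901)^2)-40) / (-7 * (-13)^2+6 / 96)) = -156477022208 / 122015839185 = -1.28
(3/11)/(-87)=-1/319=-0.00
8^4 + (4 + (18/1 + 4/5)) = 4118.80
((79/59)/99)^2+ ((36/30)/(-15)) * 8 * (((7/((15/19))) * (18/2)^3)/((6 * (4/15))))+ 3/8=-17639622429949/6823456200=-2585.14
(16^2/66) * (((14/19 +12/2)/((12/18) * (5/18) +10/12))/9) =32768/11495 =2.85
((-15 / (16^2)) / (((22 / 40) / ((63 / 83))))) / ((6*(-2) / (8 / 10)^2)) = 63 / 14608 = 0.00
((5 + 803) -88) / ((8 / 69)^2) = 214245 / 4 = 53561.25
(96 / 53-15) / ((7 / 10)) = -6990 / 371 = -18.84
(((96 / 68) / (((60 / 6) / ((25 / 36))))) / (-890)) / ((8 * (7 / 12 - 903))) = 1 / 65537108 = 0.00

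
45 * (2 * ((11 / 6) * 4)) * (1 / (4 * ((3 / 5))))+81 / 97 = 26756 / 97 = 275.84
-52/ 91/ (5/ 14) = -8/ 5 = -1.60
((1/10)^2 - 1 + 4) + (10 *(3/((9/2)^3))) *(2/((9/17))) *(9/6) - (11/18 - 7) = 821179/72900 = 11.26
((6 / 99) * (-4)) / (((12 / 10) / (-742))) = 14840 / 99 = 149.90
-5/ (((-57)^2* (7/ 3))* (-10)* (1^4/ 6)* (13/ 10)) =10/ 32851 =0.00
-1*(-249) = 249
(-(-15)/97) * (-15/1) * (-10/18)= 125/97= 1.29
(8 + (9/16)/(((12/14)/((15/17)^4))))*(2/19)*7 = 157111507/25390384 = 6.19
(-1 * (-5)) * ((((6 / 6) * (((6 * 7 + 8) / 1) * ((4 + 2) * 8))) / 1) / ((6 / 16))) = 32000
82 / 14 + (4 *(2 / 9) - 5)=110 / 63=1.75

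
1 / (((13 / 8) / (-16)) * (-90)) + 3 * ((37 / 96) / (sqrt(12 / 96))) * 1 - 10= -6.62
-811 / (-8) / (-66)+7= 2885 / 528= 5.46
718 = 718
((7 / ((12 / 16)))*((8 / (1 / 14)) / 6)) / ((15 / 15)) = 1568 / 9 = 174.22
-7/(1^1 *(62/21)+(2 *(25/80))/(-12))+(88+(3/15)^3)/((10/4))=39941898/1218125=32.79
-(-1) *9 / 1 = 9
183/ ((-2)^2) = 183/ 4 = 45.75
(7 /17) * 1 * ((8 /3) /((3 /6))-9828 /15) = -68236 /255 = -267.59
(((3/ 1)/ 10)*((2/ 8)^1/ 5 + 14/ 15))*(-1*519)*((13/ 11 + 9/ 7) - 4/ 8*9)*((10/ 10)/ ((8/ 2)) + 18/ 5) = 9584373/ 8000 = 1198.05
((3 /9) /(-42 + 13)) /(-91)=0.00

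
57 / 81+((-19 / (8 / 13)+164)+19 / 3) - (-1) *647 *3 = 449531 / 216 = 2081.16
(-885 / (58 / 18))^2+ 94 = 75529.46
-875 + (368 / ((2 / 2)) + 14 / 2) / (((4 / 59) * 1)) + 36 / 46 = 428447 / 92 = 4657.03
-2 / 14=-1 / 7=-0.14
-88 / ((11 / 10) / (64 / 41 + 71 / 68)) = -145260 / 697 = -208.41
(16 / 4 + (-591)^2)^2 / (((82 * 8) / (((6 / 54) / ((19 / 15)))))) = 610000056125 / 37392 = 16313651.48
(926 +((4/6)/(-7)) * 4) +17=19795/21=942.62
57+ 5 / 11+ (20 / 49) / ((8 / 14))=4479 / 77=58.17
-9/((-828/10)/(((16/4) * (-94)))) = -940/23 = -40.87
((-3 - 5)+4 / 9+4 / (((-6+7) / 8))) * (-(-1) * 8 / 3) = 1760 / 27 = 65.19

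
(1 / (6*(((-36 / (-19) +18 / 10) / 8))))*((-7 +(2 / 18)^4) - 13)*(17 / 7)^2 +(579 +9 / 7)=182032443542 / 338527917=537.72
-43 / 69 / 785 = -43 / 54165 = -0.00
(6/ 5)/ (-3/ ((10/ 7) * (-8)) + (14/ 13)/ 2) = 1248/ 833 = 1.50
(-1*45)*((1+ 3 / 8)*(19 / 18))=-1045 / 16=-65.31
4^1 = 4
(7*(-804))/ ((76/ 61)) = -85827/ 19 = -4517.21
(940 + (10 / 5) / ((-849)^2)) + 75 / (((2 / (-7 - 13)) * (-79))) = 54067283168 / 56943279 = 949.49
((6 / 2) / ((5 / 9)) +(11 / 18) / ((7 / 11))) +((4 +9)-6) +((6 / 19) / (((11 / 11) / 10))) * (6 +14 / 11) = 36.33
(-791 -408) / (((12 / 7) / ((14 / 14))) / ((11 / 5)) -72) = 92323 / 5484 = 16.83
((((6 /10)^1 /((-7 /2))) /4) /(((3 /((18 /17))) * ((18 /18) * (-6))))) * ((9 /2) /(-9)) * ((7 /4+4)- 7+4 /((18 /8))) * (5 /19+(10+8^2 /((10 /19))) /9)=-12727 /1285200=-0.01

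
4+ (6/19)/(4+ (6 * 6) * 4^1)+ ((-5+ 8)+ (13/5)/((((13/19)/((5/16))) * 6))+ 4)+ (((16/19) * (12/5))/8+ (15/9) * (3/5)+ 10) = 7576433/337440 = 22.45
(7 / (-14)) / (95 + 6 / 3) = -1 / 194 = -0.01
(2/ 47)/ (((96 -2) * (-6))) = -1/ 13254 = -0.00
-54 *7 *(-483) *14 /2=1278018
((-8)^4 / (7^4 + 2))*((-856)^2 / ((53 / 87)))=87037313024 / 42453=2050204.06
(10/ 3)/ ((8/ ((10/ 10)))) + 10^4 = 120005/ 12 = 10000.42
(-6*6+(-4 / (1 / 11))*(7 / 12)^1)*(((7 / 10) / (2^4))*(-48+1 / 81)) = 1006733 / 7776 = 129.47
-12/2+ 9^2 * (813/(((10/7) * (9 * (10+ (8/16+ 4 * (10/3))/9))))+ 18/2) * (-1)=-524634/445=-1178.95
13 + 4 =17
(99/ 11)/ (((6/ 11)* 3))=11/ 2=5.50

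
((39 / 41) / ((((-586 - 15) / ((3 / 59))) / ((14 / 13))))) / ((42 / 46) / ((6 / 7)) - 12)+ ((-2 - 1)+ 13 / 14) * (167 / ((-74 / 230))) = 1075.18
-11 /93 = -0.12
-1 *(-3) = 3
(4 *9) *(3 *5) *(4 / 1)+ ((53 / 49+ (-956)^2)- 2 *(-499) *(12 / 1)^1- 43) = 45473474 / 49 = 928030.08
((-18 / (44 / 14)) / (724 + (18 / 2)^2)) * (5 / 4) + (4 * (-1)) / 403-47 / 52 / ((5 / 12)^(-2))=-10320725 / 58728384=-0.18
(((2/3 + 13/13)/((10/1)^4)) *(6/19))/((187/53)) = 0.00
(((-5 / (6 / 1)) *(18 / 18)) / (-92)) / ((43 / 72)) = 15 / 989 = 0.02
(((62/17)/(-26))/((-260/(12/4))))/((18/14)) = 217/172380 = 0.00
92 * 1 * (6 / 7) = 552 / 7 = 78.86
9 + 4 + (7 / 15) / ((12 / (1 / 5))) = 13.01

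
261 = 261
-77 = -77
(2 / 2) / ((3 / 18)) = 6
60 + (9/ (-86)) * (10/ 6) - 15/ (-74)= 95505/ 1591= 60.03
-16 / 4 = -4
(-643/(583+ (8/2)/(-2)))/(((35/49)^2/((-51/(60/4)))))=76517/10375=7.38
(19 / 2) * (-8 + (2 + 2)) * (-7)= 266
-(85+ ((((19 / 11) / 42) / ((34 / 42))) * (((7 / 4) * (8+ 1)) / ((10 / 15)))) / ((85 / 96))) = -86.36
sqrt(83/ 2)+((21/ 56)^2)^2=81/ 4096+sqrt(166)/ 2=6.46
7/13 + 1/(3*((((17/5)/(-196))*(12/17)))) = -3122/117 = -26.68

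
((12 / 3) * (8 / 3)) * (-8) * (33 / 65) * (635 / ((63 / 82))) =-29325824 / 819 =-35806.87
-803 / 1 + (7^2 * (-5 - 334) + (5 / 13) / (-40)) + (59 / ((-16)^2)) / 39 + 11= -173751589 / 9984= -17403.00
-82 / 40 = -41 / 20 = -2.05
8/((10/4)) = 16/5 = 3.20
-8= -8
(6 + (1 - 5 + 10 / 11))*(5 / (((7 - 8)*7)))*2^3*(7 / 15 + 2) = -41.00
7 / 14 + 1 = 3 / 2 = 1.50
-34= -34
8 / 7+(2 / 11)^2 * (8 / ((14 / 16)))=1224 / 847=1.45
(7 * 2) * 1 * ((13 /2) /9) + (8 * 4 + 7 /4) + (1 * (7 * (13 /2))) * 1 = 3217 /36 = 89.36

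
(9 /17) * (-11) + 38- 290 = -257.82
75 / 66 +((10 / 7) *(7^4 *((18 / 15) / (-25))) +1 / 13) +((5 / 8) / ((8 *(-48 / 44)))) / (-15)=-1346073827 / 8236800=-163.42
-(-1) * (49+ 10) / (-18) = -59 / 18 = -3.28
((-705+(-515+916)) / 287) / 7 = -304 / 2009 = -0.15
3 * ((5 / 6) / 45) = 1 / 18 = 0.06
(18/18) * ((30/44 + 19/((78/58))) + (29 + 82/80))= 769369/17160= 44.84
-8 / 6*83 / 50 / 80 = -83 / 3000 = -0.03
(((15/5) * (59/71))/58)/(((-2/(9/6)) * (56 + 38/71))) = -59/103472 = -0.00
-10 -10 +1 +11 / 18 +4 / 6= -17.72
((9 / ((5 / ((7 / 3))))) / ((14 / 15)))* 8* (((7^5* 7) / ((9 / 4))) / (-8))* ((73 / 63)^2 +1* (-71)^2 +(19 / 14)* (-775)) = -76056575441 / 81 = -938970067.17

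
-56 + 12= -44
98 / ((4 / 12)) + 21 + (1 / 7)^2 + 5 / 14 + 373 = 67461 / 98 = 688.38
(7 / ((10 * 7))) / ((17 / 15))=0.09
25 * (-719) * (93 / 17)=-1671675 / 17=-98333.82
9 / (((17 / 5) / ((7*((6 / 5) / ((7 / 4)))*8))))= 1728 / 17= 101.65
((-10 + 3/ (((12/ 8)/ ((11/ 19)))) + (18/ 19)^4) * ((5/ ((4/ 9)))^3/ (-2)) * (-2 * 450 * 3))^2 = 64844734714013229697265625/ 271737008656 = 238630487009232.21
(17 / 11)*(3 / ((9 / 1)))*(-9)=-4.64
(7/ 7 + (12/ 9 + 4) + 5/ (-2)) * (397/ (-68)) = -9131/ 408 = -22.38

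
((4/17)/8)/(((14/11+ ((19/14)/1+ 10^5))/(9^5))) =4546773/261806885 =0.02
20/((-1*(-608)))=5/152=0.03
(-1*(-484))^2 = 234256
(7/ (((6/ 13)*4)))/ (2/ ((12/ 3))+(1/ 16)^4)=745472/ 98307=7.58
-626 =-626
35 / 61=0.57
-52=-52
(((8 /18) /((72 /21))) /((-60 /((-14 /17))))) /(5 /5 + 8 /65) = 637 /402084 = 0.00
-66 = -66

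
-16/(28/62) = -248/7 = -35.43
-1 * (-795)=795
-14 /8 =-7 /4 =-1.75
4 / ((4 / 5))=5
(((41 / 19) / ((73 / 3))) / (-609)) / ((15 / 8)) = -328 / 4223415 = -0.00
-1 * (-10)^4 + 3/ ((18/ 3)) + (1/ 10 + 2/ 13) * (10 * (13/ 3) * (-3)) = -20065/ 2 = -10032.50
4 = 4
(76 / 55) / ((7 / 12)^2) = 10944 / 2695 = 4.06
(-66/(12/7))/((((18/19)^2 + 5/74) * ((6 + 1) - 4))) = -146927/11049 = -13.30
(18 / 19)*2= 36 / 19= 1.89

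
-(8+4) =-12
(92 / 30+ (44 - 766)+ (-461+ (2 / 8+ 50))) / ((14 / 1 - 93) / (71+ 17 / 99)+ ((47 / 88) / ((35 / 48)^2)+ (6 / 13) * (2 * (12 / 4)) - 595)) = 643545687785 / 337435649214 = 1.91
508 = 508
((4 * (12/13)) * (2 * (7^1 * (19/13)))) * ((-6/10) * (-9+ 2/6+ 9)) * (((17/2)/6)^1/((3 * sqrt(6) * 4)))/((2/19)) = -42959 * sqrt(6)/15210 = -6.92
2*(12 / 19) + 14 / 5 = 4.06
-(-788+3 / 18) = 4727 / 6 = 787.83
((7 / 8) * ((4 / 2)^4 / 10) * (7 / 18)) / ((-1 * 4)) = -0.14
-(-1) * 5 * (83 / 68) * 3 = 1245 / 68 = 18.31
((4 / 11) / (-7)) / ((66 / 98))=-28 / 363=-0.08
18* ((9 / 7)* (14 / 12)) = 27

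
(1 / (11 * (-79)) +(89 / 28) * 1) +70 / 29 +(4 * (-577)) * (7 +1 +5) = -29998.41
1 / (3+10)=1 / 13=0.08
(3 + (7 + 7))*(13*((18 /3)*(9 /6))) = 1989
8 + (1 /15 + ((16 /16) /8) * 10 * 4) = 196 /15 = 13.07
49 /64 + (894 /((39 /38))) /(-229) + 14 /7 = -197807 /190528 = -1.04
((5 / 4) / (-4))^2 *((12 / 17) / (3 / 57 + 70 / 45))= 513 / 11968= 0.04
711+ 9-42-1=677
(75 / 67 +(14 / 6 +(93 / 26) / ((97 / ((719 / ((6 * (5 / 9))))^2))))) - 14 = 86437303757 / 50692200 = 1705.14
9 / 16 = 0.56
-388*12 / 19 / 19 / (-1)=4656 / 361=12.90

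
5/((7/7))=5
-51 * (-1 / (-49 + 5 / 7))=-357 / 338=-1.06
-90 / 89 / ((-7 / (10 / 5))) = 180 / 623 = 0.29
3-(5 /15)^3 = 80 /27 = 2.96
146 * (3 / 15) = 146 / 5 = 29.20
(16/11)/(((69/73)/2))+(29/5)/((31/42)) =1286542/117645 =10.94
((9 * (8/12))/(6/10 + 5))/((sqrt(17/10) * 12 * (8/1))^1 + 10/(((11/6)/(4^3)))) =1375/390404 -605 * sqrt(170)/6246464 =0.00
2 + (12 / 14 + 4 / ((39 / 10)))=1060 / 273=3.88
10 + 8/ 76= 192/ 19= 10.11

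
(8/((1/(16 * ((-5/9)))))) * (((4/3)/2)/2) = -640/27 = -23.70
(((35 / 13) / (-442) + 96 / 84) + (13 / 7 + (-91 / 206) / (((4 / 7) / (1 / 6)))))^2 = 1656141219361225 / 201756797708544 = 8.21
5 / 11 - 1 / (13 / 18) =-133 / 143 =-0.93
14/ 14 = 1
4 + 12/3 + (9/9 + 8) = 17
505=505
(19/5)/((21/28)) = 76/15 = 5.07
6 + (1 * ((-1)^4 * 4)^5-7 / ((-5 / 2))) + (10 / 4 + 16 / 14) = 1036.44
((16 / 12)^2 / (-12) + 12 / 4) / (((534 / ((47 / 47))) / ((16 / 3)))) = 0.03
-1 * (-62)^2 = -3844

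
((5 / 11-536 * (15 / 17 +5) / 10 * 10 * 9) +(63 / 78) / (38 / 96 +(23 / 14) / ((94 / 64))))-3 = -28378.48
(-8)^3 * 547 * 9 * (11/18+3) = -9102080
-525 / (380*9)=-35 / 228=-0.15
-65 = -65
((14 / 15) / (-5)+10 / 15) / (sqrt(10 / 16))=24 * sqrt(10) / 125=0.61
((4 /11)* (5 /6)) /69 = 10 /2277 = 0.00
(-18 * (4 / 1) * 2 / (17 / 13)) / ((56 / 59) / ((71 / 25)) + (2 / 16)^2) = -55763968 / 177157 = -314.77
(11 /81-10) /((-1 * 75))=799 /6075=0.13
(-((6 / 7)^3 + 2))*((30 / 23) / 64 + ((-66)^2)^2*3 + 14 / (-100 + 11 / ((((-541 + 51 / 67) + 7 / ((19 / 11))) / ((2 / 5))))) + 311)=-3224581706953966064497 / 21540788654672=-149696548.19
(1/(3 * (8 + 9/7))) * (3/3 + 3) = 0.14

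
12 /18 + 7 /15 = 17 /15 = 1.13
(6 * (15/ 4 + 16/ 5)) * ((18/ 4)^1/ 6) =1251/ 40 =31.28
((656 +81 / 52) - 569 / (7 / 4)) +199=193435 / 364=531.41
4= 4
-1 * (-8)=8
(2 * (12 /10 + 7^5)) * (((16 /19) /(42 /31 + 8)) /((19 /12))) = 500212032 /261725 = 1911.21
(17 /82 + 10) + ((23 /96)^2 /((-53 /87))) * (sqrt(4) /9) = 305994251 /30039552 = 10.19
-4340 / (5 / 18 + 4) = -11160 / 11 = -1014.55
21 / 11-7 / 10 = 133 / 110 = 1.21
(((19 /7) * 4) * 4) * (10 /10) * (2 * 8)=4864 /7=694.86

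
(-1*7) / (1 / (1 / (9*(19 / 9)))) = -7 / 19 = -0.37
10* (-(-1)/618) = 5/309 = 0.02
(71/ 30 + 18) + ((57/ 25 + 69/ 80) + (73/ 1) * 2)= 203411/ 1200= 169.51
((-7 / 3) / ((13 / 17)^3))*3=-34391 / 2197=-15.65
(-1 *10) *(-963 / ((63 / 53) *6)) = 28355 / 21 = 1350.24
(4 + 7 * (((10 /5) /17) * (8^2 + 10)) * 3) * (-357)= -66696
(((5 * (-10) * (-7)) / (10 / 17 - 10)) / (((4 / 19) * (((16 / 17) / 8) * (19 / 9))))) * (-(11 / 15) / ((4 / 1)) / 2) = 66759 / 1024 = 65.19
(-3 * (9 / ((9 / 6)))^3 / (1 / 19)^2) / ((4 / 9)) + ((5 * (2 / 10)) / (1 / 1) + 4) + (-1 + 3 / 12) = -2105335 / 4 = -526333.75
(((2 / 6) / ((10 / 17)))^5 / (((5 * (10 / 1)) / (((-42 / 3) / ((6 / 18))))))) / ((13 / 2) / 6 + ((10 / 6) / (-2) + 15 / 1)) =-9938999 / 3088125000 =-0.00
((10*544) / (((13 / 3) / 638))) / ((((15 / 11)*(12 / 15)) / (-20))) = -190889600 / 13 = -14683815.38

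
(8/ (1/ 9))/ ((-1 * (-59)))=72/ 59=1.22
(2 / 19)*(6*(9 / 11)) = 108 / 209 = 0.52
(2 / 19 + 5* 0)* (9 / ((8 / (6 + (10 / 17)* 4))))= 639 / 646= 0.99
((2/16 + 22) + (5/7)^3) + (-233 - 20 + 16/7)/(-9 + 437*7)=18753059/836920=22.41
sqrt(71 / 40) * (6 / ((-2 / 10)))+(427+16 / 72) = 387.25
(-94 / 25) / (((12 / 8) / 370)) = -13912 / 15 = -927.47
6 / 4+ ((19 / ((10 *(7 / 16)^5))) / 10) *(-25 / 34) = -4123579 / 571438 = -7.22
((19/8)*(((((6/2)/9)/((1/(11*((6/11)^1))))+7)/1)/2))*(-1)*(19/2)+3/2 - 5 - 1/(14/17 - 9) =-466635/4448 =-104.91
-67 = -67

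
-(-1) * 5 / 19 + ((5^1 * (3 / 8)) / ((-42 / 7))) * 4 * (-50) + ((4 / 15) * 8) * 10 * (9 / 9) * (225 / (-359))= 673815 / 13642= 49.39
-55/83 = -0.66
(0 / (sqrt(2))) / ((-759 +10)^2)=0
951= 951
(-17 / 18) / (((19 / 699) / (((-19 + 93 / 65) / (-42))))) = -14.53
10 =10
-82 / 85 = -0.96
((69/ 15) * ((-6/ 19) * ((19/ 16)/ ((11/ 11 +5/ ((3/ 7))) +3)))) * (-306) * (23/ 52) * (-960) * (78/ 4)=-13111794/ 47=-278974.34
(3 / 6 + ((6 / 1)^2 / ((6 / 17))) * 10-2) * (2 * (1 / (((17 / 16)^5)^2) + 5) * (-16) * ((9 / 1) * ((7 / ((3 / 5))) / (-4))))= 9564493285978166340 / 2015993900449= 4744306.66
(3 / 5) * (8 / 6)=4 / 5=0.80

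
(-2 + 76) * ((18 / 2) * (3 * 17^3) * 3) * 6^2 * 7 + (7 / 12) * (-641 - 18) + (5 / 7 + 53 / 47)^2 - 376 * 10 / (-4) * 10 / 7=9639114557998747 / 1298892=7421028505.83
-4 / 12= -1 / 3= -0.33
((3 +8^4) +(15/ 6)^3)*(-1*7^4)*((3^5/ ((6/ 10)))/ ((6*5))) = -2133910359/ 16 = -133369397.44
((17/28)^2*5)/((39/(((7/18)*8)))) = 1445/9828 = 0.15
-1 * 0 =0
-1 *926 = -926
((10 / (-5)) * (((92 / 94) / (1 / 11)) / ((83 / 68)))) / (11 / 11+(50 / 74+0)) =-1273096 / 120931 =-10.53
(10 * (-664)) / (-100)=66.40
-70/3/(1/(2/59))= -140/177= -0.79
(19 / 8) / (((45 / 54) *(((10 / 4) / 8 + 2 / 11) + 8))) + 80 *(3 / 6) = 301508 / 7475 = 40.34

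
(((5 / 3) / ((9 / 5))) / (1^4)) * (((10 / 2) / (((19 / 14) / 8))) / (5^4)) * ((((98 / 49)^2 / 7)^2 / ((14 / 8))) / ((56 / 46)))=5888 / 879795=0.01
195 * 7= 1365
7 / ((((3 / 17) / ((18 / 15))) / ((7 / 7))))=47.60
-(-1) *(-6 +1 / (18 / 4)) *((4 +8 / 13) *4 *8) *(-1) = 2560 / 3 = 853.33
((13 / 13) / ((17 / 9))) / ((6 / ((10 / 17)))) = 15 / 289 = 0.05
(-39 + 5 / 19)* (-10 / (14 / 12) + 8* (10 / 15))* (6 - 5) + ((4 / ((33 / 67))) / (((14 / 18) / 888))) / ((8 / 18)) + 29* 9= 93260401 / 4389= 21248.67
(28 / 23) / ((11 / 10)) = 1.11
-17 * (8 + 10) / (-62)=153 / 31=4.94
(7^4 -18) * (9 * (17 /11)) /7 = 364599 /77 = 4735.05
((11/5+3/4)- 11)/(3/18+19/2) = -483/580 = -0.83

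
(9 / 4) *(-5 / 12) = -15 / 16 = -0.94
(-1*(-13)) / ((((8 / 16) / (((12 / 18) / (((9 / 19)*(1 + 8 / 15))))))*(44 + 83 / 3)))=0.33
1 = 1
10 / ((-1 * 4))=-5 / 2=-2.50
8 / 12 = 2 / 3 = 0.67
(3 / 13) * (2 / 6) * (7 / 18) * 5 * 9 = 35 / 26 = 1.35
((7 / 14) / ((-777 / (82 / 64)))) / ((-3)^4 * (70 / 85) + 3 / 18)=-697 / 56532448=-0.00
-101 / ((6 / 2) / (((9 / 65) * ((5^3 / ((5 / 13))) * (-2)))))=3030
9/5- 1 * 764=-762.20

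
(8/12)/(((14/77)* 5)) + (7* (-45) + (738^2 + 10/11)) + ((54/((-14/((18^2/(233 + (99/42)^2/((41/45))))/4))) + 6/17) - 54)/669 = 654209204689406888/1201860142395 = 544330.56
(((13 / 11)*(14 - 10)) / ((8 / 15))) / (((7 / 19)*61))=3705 / 9394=0.39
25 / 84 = 0.30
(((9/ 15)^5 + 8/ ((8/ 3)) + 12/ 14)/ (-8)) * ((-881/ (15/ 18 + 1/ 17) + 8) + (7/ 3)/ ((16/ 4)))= 7667728983/ 15925000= 481.49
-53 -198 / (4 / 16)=-845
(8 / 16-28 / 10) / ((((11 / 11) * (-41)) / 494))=5681 / 205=27.71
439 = 439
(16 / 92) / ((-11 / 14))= -56 / 253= -0.22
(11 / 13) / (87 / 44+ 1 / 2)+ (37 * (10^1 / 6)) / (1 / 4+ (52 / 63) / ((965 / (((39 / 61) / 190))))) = 41103739551568 / 166408267259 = 247.01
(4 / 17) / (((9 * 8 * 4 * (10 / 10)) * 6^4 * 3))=1 / 4758912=0.00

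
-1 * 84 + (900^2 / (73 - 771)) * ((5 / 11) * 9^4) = -13286347476 / 3839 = -3460887.59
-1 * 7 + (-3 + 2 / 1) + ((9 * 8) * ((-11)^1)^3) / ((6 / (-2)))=31936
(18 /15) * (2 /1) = 12 /5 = 2.40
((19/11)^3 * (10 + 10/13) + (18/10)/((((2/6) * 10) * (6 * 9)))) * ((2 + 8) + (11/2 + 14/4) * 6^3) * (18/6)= 281502921093/865150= 325380.48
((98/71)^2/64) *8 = 2401/10082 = 0.24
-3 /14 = -0.21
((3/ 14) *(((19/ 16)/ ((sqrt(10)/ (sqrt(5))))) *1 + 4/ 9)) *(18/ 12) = 1/ 7 + 171 *sqrt(2)/ 896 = 0.41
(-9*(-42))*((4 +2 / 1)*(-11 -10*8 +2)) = -201852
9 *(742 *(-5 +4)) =-6678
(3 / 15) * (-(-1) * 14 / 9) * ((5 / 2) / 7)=1 / 9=0.11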